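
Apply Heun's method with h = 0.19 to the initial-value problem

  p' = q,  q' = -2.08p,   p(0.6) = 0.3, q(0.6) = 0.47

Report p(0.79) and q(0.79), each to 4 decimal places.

Heun on (p,q): k1 = f(t_n, state_n); k2 = f(t_n + h, state_n + h·k1); state_{n+1} = state_n + (h/2)·(k1 + k2).
0.600000: (0.300000, 0.470000)
  k1 = (0.470000, -0.624000)
  predictor → (0.389300, 0.351440)
  k2 = (0.351440, -0.809744)
  → (0.378037, 0.333794)
(p(0.79), q(0.79)) ≈ (0.3780, 0.3338)

0.3780, 0.3338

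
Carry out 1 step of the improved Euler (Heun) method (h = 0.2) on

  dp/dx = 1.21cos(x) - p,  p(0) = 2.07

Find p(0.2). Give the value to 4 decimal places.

Heun: k1 = f(x_n, p_n); k2 = f(x_n + h, p_n + h·k1); p_{n+1} = p_n + (h/2)·(k1 + k2).
x=0.000000, p=2.070000:
  k1 = f(0.000000, 2.070000) = -0.860000
  k2 = f(0.200000, 1.898000) = -0.712119
  p ← 2.070000 + (0.2/2)·(-0.860000 + (-0.712119)) = 1.912788
p(0.2) ≈ 1.9128

1.9128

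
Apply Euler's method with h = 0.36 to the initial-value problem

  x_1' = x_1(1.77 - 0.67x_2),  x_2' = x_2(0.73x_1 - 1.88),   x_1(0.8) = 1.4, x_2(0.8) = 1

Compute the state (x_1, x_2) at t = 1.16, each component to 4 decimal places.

Euler on (x_1,x_2): x_1_{n+1} = x_1_n + h·x_1', x_2_{n+1} = x_2_n + h·x_2'.
0.800000: (1.400000, 1.000000); f=(1.540000, -0.858000) → (1.954400, 0.691120)
(x_1(1.16), x_2(1.16)) ≈ (1.9544, 0.6911)

1.9544, 0.6911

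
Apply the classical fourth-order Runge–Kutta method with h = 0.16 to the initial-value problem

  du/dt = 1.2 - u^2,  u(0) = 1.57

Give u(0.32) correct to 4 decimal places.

1.3077

RK4: k1 = f(t_n, u_n); k2 = f(t_n + h/2, u_n + (h/2)·k1); k3 = f(t_n + h/2, u_n + (h/2)·k2); k4 = f(t_n + h, u_n + h·k3); u_{n+1} = u_n + (h/6)·(k1 + 2k2 + 2k3 + k4).
t=0.000000, u=1.570000:
  k1 = f(0.000000, 1.570000) = -1.264900
  k2 = f(0.080000, 1.468808) = -0.957397
  k3 = f(0.080000, 1.493408) = -1.030268
  k4 = f(0.160000, 1.405157) = -0.774466
  u ← 1.570000 + (0.16/6)·(k1 + 2k2 + 2k3 + k4) = 1.409608
t=0.160000, u=1.409608:
  k1 = f(0.160000, 1.409608) = -0.786995
  k2 = f(0.240000, 1.346648) = -0.613462
  k3 = f(0.240000, 1.360531) = -0.651045
  k4 = f(0.320000, 1.305441) = -0.504176
  u ← 1.409608 + (0.16/6)·(k1 + 2k2 + 2k3 + k4) = 1.307736
u(0.32) ≈ 1.3077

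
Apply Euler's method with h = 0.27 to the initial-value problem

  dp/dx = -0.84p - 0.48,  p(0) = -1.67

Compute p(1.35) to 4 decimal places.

Euler: p_{n+1} = p_n + h·f(x_n, p_n).
x=0.000000, p=-1.670000: f=0.922800 → p ← -1.670000 + 0.27·0.922800 = -1.420844
x=0.270000, p=-1.420844: f=0.713509 → p ← -1.420844 + 0.27·0.713509 = -1.228197
x=0.540000, p=-1.228197: f=0.551685 → p ← -1.228197 + 0.27·0.551685 = -1.079242
x=0.810000, p=-1.079242: f=0.426563 → p ← -1.079242 + 0.27·0.426563 = -0.964070
x=1.080000, p=-0.964070: f=0.329818 → p ← -0.964070 + 0.27·0.329818 = -0.875019
p(1.35) ≈ -0.8750

-0.8750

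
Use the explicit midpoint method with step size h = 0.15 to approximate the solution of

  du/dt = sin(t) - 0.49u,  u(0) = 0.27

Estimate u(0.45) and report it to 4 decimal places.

0.3100

Midpoint: k1 = f(t_n, u_n); k2 = f(t_n + h/2, u_n + (h/2)·k1); u_{n+1} = u_n + h·k2.
t=0.000000, u=0.270000:
  k1 = f(0.000000, 0.270000) = -0.132300
  k2 = f(0.075000, 0.260078) = -0.052508
  u ← 0.270000 + 0.15·(-0.052508) = 0.262124
t=0.150000, u=0.262124:
  k1 = f(0.150000, 0.262124) = 0.020997
  k2 = f(0.225000, 0.263699) = 0.093894
  u ← 0.262124 + 0.15·0.093894 = 0.276208
t=0.300000, u=0.276208:
  k1 = f(0.300000, 0.276208) = 0.160178
  k2 = f(0.375000, 0.288221) = 0.225044
  u ← 0.276208 + 0.15·0.225044 = 0.309964
u(0.45) ≈ 0.3100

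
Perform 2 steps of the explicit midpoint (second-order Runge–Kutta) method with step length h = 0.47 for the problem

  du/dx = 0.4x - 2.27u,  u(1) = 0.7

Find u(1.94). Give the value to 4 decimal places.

Midpoint: k1 = f(x_n, u_n); k2 = f(x_n + h/2, u_n + (h/2)·k1); u_{n+1} = u_n + h·k2.
x=1.000000, u=0.700000:
  k1 = f(1.000000, 0.700000) = -1.189000
  k2 = f(1.235000, 0.420585) = -0.460728
  u ← 0.700000 + 0.47·(-0.460728) = 0.483458
x=1.470000, u=0.483458:
  k1 = f(1.470000, 0.483458) = -0.509449
  k2 = f(1.705000, 0.363737) = -0.143684
  u ← 0.483458 + 0.47·(-0.143684) = 0.415927
u(1.94) ≈ 0.4159

0.4159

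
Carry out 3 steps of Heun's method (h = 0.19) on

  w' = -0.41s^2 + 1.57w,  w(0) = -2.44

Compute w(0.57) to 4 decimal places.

Heun: k1 = f(s_n, w_n); k2 = f(s_n + h, w_n + h·k1); w_{n+1} = w_n + (h/2)·(k1 + k2).
s=0.000000, w=-2.440000:
  k1 = f(0.000000, -2.440000) = -3.830800
  k2 = f(0.190000, -3.167852) = -4.988329
  w ← -2.440000 + (0.19/2)·(-3.830800 + (-4.988329)) = -3.277817
s=0.190000, w=-3.277817:
  k1 = f(0.190000, -3.277817) = -5.160974
  k2 = f(0.380000, -4.258402) = -6.744896
  w ← -3.277817 + (0.19/2)·(-5.160974 + (-6.744896)) = -4.408875
s=0.380000, w=-4.408875:
  k1 = f(0.380000, -4.408875) = -6.981137
  k2 = f(0.570000, -5.735291) = -9.137616
  w ← -4.408875 + (0.19/2)·(-6.981137 + (-9.137616)) = -5.940156
w(0.57) ≈ -5.9402

-5.9402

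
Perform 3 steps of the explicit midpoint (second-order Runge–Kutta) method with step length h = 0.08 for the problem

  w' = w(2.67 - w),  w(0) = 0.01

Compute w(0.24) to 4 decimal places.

Midpoint: k1 = f(x_n, w_n); k2 = f(x_n + h/2, w_n + (h/2)·k1); w_{n+1} = w_n + h·k2.
x=0.000000, w=0.010000:
  k1 = f(0.000000, 0.010000) = 0.026600
  k2 = f(0.040000, 0.011064) = 0.029418
  w ← 0.010000 + 0.08·0.029418 = 0.012353
x=0.080000, w=0.012353:
  k1 = f(0.080000, 0.012353) = 0.032831
  k2 = f(0.120000, 0.013667) = 0.036303
  w ← 0.012353 + 0.08·0.036303 = 0.015258
x=0.160000, w=0.015258:
  k1 = f(0.160000, 0.015258) = 0.040505
  k2 = f(0.200000, 0.016878) = 0.044779
  w ← 0.015258 + 0.08·0.044779 = 0.018840
w(0.24) ≈ 0.0188

0.0188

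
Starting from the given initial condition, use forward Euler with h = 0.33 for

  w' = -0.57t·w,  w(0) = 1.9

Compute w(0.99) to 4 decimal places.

Euler: w_{n+1} = w_n + h·f(t_n, w_n).
t=0.000000, w=1.900000: f=0.000000 → w ← 1.900000 + 0.33·0.000000 = 1.900000
t=0.330000, w=1.900000: f=-0.357390 → w ← 1.900000 + 0.33·(-0.357390) = 1.782061
t=0.660000, w=1.782061: f=-0.670411 → w ← 1.782061 + 0.33·(-0.670411) = 1.560826
w(0.99) ≈ 1.5608

1.5608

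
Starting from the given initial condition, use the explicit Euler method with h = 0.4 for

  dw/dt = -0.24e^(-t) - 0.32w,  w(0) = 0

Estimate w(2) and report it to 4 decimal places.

-0.1756

Euler: w_{n+1} = w_n + h·f(t_n, w_n).
t=0.000000, w=0.000000: f=-0.240000 → w ← 0.000000 + 0.4·(-0.240000) = -0.096000
t=0.400000, w=-0.096000: f=-0.130157 → w ← -0.096000 + 0.4·(-0.130157) = -0.148063
t=0.800000, w=-0.148063: f=-0.060459 → w ← -0.148063 + 0.4·(-0.060459) = -0.172246
t=1.200000, w=-0.172246: f=-0.017168 → w ← -0.172246 + 0.4·(-0.017168) = -0.179113
t=1.600000, w=-0.179113: f=0.008861 → w ← -0.179113 + 0.4·0.008861 = -0.175569
w(2) ≈ -0.1756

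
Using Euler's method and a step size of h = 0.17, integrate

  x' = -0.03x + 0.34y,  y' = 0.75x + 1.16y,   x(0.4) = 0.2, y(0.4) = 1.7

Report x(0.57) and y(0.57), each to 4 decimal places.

0.2972, 2.0607

Euler on (x,y): x_{n+1} = x_n + h·x', y_{n+1} = y_n + h·y'.
0.400000: (0.200000, 1.700000); f=(0.572000, 2.122000) → (0.297240, 2.060740)
(x(0.57), y(0.57)) ≈ (0.2972, 2.0607)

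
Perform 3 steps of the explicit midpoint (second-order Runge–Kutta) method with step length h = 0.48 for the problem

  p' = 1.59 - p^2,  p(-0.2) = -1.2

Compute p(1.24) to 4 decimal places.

Midpoint: k1 = f(t_n, p_n); k2 = f(t_n + h/2, p_n + (h/2)·k1); p_{n+1} = p_n + h·k2.
t=-0.200000, p=-1.200000:
  k1 = f(-0.200000, -1.200000) = 0.150000
  k2 = f(0.040000, -1.164000) = 0.235104
  p ← -1.200000 + 0.48·0.235104 = -1.087150
t=0.280000, p=-1.087150:
  k1 = f(0.280000, -1.087150) = 0.408105
  k2 = f(0.520000, -0.989205) = 0.611474
  p ← -1.087150 + 0.48·0.611474 = -0.793643
t=0.760000, p=-0.793643:
  k1 = f(0.760000, -0.793643) = 0.960131
  k2 = f(1.000000, -0.563211) = 1.272793
  p ← -0.793643 + 0.48·1.272793 = -0.182702
p(1.24) ≈ -0.1827

-0.1827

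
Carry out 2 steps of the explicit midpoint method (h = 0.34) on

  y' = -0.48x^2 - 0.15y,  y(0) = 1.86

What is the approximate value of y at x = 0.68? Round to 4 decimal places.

1.6333

Midpoint: k1 = f(x_n, y_n); k2 = f(x_n + h/2, y_n + (h/2)·k1); y_{n+1} = y_n + h·k2.
x=0.000000, y=1.860000:
  k1 = f(0.000000, 1.860000) = -0.279000
  k2 = f(0.170000, 1.812570) = -0.285757
  y ← 1.860000 + 0.34·(-0.285757) = 1.762842
x=0.340000, y=1.762842:
  k1 = f(0.340000, 1.762842) = -0.319914
  k2 = f(0.510000, 1.708457) = -0.381117
  y ← 1.762842 + 0.34·(-0.381117) = 1.633263
y(0.68) ≈ 1.6333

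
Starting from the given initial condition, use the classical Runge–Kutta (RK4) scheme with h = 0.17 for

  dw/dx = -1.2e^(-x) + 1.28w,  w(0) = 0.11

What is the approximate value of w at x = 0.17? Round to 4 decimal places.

RK4: k1 = f(x_n, w_n); k2 = f(x_n + h/2, w_n + (h/2)·k1); k3 = f(x_n + h/2, w_n + (h/2)·k2); k4 = f(x_n + h, w_n + h·k3); w_{n+1} = w_n + (h/6)·(k1 + 2k2 + 2k3 + k4).
x=0.000000, w=0.110000:
  k1 = f(0.000000, 0.110000) = -1.059200
  k2 = f(0.085000, 0.019968) = -1.076656
  k3 = f(0.085000, 0.018484) = -1.078555
  k4 = f(0.170000, -0.073354) = -1.106291
  w ← 0.110000 + (0.17/6)·(k1 + 2k2 + 2k3 + k4) = -0.073484
w(0.17) ≈ -0.0735

-0.0735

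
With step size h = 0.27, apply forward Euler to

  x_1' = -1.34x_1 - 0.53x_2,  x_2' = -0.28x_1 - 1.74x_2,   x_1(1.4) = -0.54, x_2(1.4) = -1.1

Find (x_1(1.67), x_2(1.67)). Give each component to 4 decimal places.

-0.1872, -0.5424

Euler on (x_1,x_2): x_1_{n+1} = x_1_n + h·x_1', x_2_{n+1} = x_2_n + h·x_2'.
1.400000: (-0.540000, -1.100000); f=(1.306600, 2.065200) → (-0.187218, -0.542396)
(x_1(1.67), x_2(1.67)) ≈ (-0.1872, -0.5424)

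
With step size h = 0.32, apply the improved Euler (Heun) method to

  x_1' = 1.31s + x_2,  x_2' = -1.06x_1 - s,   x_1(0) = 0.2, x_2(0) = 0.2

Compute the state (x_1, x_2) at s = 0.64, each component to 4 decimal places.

0.5101, -0.2187

Heun on (x_1,x_2): k1 = f(s_n, state_n); k2 = f(s_n + h, state_n + h·k1); state_{n+1} = state_n + (h/2)·(k1 + k2).
0.000000: (0.200000, 0.200000)
  k1 = (0.200000, -0.212000)
  predictor → (0.264000, 0.132160)
  k2 = (0.551360, -0.599840)
  → (0.320218, 0.070106)
0.320000: (0.320218, 0.070106)
  k1 = (0.489306, -0.659431)
  predictor → (0.476795, -0.140912)
  k2 = (0.697488, -1.145403)
  → (0.510105, -0.218668)
(x_1(0.64), x_2(0.64)) ≈ (0.5101, -0.2187)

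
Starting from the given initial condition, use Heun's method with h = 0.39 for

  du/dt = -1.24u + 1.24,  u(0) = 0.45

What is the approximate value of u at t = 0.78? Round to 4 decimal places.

Heun: k1 = f(t_n, u_n); k2 = f(t_n + h, u_n + h·k1); u_{n+1} = u_n + (h/2)·(k1 + k2).
t=0.000000, u=0.450000:
  k1 = f(0.000000, 0.450000) = 0.682000
  k2 = f(0.390000, 0.715980) = 0.352185
  u ← 0.450000 + (0.39/2)·(0.682000 + 0.352185) = 0.651666
t=0.390000, u=0.651666:
  k1 = f(0.390000, 0.651666) = 0.431934
  k2 = f(0.780000, 0.820120) = 0.223051
  u ← 0.651666 + (0.39/2)·(0.431934 + 0.223051) = 0.779388
u(0.78) ≈ 0.7794

0.7794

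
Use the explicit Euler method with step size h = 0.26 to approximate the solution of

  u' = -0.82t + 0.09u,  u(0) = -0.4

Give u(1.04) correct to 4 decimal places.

-0.7766

Euler: u_{n+1} = u_n + h·f(t_n, u_n).
t=0.000000, u=-0.400000: f=-0.036000 → u ← -0.400000 + 0.26·(-0.036000) = -0.409360
t=0.260000, u=-0.409360: f=-0.250042 → u ← -0.409360 + 0.26·(-0.250042) = -0.474371
t=0.520000, u=-0.474371: f=-0.469093 → u ← -0.474371 + 0.26·(-0.469093) = -0.596335
t=0.780000, u=-0.596335: f=-0.693270 → u ← -0.596335 + 0.26·(-0.693270) = -0.776586
u(1.04) ≈ -0.7766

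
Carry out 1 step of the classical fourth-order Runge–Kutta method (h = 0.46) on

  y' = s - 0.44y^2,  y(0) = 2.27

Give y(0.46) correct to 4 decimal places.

1.6406

RK4: k1 = f(s_n, y_n); k2 = f(s_n + h/2, y_n + (h/2)·k1); k3 = f(s_n + h/2, y_n + (h/2)·k2); k4 = f(s_n + h, y_n + h·k3); y_{n+1} = y_n + (h/6)·(k1 + 2k2 + 2k3 + k4).
s=0.000000, y=2.270000:
  k1 = f(0.000000, 2.270000) = -2.267276
  k2 = f(0.230000, 1.748527) = -1.115232
  k3 = f(0.230000, 2.013497) = -1.553834
  k4 = f(0.460000, 1.555236) = -0.604254
  y ← 2.270000 + (0.46/6)·(k1 + 2k2 + 2k3 + k4) = 1.640593
y(0.46) ≈ 1.6406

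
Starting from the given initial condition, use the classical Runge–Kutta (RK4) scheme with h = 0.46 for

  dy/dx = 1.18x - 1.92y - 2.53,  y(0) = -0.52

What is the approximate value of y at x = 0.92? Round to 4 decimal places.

RK4: k1 = f(x_n, y_n); k2 = f(x_n + h/2, y_n + (h/2)·k1); k3 = f(x_n + h/2, y_n + (h/2)·k2); k4 = f(x_n + h, y_n + h·k3); y_{n+1} = y_n + (h/6)·(k1 + 2k2 + 2k3 + k4).
x=0.000000, y=-0.520000:
  k1 = f(0.000000, -0.520000) = -1.531600
  k2 = f(0.230000, -0.872268) = -0.583845
  k3 = f(0.230000, -0.654284) = -1.002374
  k4 = f(0.460000, -0.981092) = -0.103503
  y ← -0.520000 + (0.46/6)·(k1 + 2k2 + 2k3 + k4) = -0.888578
x=0.460000, y=-0.888578:
  k1 = f(0.460000, -0.888578) = -0.281130
  k2 = f(0.690000, -0.953238) = 0.114417
  k3 = f(0.690000, -0.862262) = -0.060256
  k4 = f(0.920000, -0.916296) = 0.314889
  y ← -0.888578 + (0.46/6)·(k1 + 2k2 + 2k3 + k4) = -0.877685
y(0.92) ≈ -0.8777

-0.8777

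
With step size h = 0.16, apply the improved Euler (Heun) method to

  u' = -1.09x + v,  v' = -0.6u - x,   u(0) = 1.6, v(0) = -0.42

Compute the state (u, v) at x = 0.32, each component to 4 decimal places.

1.3578, -0.7604

Heun on (u,v): k1 = f(x_n, state_n); k2 = f(x_n + h, state_n + h·k1); state_{n+1} = state_n + (h/2)·(k1 + k2).
0.000000: (1.600000, -0.420000)
  k1 = (-0.420000, -0.960000)
  predictor → (1.532800, -0.573600)
  k2 = (-0.748000, -1.079680)
  → (1.506560, -0.583174)
0.160000: (1.506560, -0.583174)
  k1 = (-0.757574, -1.063936)
  predictor → (1.385348, -0.753404)
  k2 = (-1.102204, -1.151209)
  → (1.357778, -0.760386)
(u(0.32), v(0.32)) ≈ (1.3578, -0.7604)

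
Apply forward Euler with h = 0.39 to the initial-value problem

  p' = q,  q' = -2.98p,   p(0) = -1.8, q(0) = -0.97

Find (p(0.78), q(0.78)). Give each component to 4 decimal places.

Euler on (p,q): p_{n+1} = p_n + h·p', q_{n+1} = q_n + h·q'.
0.000000: (-1.800000, -0.970000); f=(-0.970000, 5.364000) → (-2.178300, 1.121960)
0.390000: (-2.178300, 1.121960); f=(1.121960, 6.491334) → (-1.740736, 3.653580)
(p(0.78), q(0.78)) ≈ (-1.7407, 3.6536)

-1.7407, 3.6536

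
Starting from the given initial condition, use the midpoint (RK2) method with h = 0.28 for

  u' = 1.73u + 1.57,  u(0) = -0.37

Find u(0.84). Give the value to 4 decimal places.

1.3013

Midpoint: k1 = f(s_n, u_n); k2 = f(s_n + h/2, u_n + (h/2)·k1); u_{n+1} = u_n + h·k2.
s=0.000000, u=-0.370000:
  k1 = f(0.000000, -0.370000) = 0.929900
  k2 = f(0.140000, -0.239814) = 1.155122
  u ← -0.370000 + 0.28·1.155122 = -0.046566
s=0.280000, u=-0.046566:
  k1 = f(0.280000, -0.046566) = 1.489441
  k2 = f(0.420000, 0.161956) = 1.850184
  u ← -0.046566 + 0.28·1.850184 = 0.471486
s=0.560000, u=0.471486:
  k1 = f(0.560000, 0.471486) = 2.385670
  k2 = f(0.700000, 0.805479) = 2.963479
  u ← 0.471486 + 0.28·2.963479 = 1.301260
u(0.84) ≈ 1.3013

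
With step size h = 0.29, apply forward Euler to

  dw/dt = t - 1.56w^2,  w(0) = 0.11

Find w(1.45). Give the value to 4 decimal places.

0.7433

Euler: w_{n+1} = w_n + h·f(t_n, w_n).
t=0.000000, w=0.110000: f=-0.018876 → w ← 0.110000 + 0.29·(-0.018876) = 0.104526
t=0.290000, w=0.104526: f=0.272956 → w ← 0.104526 + 0.29·0.272956 = 0.183683
t=0.580000, w=0.183683: f=0.527366 → w ← 0.183683 + 0.29·0.527366 = 0.336619
t=0.870000, w=0.336619: f=0.693232 → w ← 0.336619 + 0.29·0.693232 = 0.537657
t=1.160000, w=0.537657: f=0.709043 → w ← 0.537657 + 0.29·0.709043 = 0.743279
w(1.45) ≈ 0.7433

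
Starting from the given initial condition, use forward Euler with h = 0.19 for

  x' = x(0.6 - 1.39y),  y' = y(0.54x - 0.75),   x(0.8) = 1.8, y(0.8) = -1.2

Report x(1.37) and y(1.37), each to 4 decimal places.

Euler on (x,y): x_{n+1} = x_n + h·x', y_{n+1} = y_n + h·y'.
0.800000: (1.800000, -1.200000); f=(4.082400, -0.266400) → (2.575656, -1.250616)
0.990000: (2.575656, -1.250616); f=(6.022801, -0.801463) → (3.719988, -1.402894)
1.180000: (3.719988, -1.402894); f=(9.486054, -1.765954) → (5.522338, -1.738425)
(x(1.37), y(1.37)) ≈ (5.5223, -1.7384)

5.5223, -1.7384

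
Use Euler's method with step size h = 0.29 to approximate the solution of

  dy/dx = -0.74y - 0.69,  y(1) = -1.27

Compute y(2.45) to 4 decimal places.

-1.0333

Euler: y_{n+1} = y_n + h·f(x_n, y_n).
x=1.000000, y=-1.270000: f=0.249800 → y ← -1.270000 + 0.29·0.249800 = -1.197558
x=1.290000, y=-1.197558: f=0.196193 → y ← -1.197558 + 0.29·0.196193 = -1.140662
x=1.580000, y=-1.140662: f=0.154090 → y ← -1.140662 + 0.29·0.154090 = -1.095976
x=1.870000, y=-1.095976: f=0.121022 → y ← -1.095976 + 0.29·0.121022 = -1.060880
x=2.160000, y=-1.060880: f=0.095051 → y ← -1.060880 + 0.29·0.095051 = -1.033315
y(2.45) ≈ -1.0333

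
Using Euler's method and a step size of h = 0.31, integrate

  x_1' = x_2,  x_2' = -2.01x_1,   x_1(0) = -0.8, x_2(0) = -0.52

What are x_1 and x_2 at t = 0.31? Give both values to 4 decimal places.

Euler on (x_1,x_2): x_1_{n+1} = x_1_n + h·x_1', x_2_{n+1} = x_2_n + h·x_2'.
0.000000: (-0.800000, -0.520000); f=(-0.520000, 1.608000) → (-0.961200, -0.021520)
(x_1(0.31), x_2(0.31)) ≈ (-0.9612, -0.0215)

-0.9612, -0.0215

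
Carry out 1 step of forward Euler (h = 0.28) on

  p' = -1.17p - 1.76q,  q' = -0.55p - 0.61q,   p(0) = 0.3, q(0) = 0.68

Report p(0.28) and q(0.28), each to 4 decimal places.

Euler on (p,q): p_{n+1} = p_n + h·p', q_{n+1} = q_n + h·q'.
0.000000: (0.300000, 0.680000); f=(-1.547800, -0.579800) → (-0.133384, 0.517656)
(p(0.28), q(0.28)) ≈ (-0.1334, 0.5177)

-0.1334, 0.5177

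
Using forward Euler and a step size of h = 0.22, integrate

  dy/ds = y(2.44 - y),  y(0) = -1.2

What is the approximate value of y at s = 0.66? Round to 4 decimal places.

Euler: y_{n+1} = y_n + h·f(s_n, y_n).
s=0.000000, y=-1.200000: f=-4.368000 → y ← -1.200000 + 0.22·(-4.368000) = -2.160960
s=0.220000, y=-2.160960: f=-9.942491 → y ← -2.160960 + 0.22·(-9.942491) = -4.348308
s=0.440000, y=-4.348308: f=-29.517653 → y ← -4.348308 + 0.22·(-29.517653) = -10.842192
y(0.66) ≈ -10.8422

-10.8422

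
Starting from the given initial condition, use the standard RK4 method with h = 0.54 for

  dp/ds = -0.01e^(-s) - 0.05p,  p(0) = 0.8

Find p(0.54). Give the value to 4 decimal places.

0.7746

RK4: k1 = f(s_n, p_n); k2 = f(s_n + h/2, p_n + (h/2)·k1); k3 = f(s_n + h/2, p_n + (h/2)·k2); k4 = f(s_n + h, p_n + h·k3); p_{n+1} = p_n + (h/6)·(k1 + 2k2 + 2k3 + k4).
s=0.000000, p=0.800000:
  k1 = f(0.000000, 0.800000) = -0.050000
  k2 = f(0.270000, 0.786500) = -0.046959
  k3 = f(0.270000, 0.787321) = -0.047000
  k4 = f(0.540000, 0.774620) = -0.044558
  p ← 0.800000 + (0.54/6)·(k1 + 2k2 + 2k3 + k4) = 0.774577
p(0.54) ≈ 0.7746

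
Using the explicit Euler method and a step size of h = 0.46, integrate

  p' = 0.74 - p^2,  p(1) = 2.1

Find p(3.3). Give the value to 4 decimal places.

Euler: p_{n+1} = p_n + h·f(x_n, p_n).
x=1.000000, p=2.100000: f=-3.670000 → p ← 2.100000 + 0.46·(-3.670000) = 0.411800
x=1.460000, p=0.411800: f=0.570421 → p ← 0.411800 + 0.46·0.570421 = 0.674194
x=1.920000, p=0.674194: f=0.285463 → p ← 0.674194 + 0.46·0.285463 = 0.805507
x=2.380000, p=0.805507: f=0.091159 → p ← 0.805507 + 0.46·0.091159 = 0.847440
x=2.840000, p=0.847440: f=0.021846 → p ← 0.847440 + 0.46·0.021846 = 0.857489
p(3.3) ≈ 0.8575

0.8575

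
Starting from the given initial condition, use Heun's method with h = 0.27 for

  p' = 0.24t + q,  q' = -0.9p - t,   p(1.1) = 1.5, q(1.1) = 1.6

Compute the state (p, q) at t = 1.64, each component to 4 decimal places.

Heun on (p,q): k1 = f(t_n, state_n); k2 = f(t_n + h, state_n + h·k1); state_{n+1} = state_n + (h/2)·(k1 + k2).
1.100000: (1.500000, 1.600000)
  k1 = (1.864000, -2.450000)
  predictor → (2.003280, 0.938500)
  k2 = (1.267300, -3.172952)
  → (1.922726, 0.840901)
1.370000: (1.922726, 0.840901)
  k1 = (1.169701, -3.100453)
  predictor → (2.238545, 0.003779)
  k2 = (0.397379, -3.654690)
  → (2.134281, -0.071043)
(p(1.64), q(1.64)) ≈ (2.1343, -0.0710)

2.1343, -0.0710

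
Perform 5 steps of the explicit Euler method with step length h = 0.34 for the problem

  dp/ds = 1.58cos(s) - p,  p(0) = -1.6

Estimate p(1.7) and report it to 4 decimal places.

0.5271

Euler: p_{n+1} = p_n + h·f(s_n, p_n).
s=0.000000, p=-1.600000: f=3.180000 → p ← -1.600000 + 0.34·3.180000 = -0.518800
s=0.340000, p=-0.518800: f=2.008352 → p ← -0.518800 + 0.34·2.008352 = 0.164040
s=0.680000, p=0.164040: f=1.064525 → p ← 0.164040 + 0.34·1.064525 = 0.525978
s=1.020000, p=0.525978: f=0.300940 → p ← 0.525978 + 0.34·0.300940 = 0.628298
s=1.360000, p=0.628298: f=-0.297701 → p ← 0.628298 + 0.34·(-0.297701) = 0.527080
p(1.7) ≈ 0.5271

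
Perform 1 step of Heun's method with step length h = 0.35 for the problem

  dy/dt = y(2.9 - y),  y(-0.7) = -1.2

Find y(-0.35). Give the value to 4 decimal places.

Heun: k1 = f(t_n, y_n); k2 = f(t_n + h, y_n + h·k1); y_{n+1} = y_n + (h/2)·(k1 + k2).
t=-0.700000, y=-1.200000:
  k1 = f(-0.700000, -1.200000) = -4.920000
  k2 = f(-0.350000, -2.922000) = -17.011884
  y ← -1.200000 + (0.35/2)·(-4.920000 + (-17.011884)) = -5.038080
y(-0.35) ≈ -5.0381

-5.0381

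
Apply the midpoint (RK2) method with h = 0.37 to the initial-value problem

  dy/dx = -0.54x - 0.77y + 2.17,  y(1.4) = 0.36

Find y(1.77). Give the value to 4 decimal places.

0.6837

Midpoint: k1 = f(x_n, y_n); k2 = f(x_n + h/2, y_n + (h/2)·k1); y_{n+1} = y_n + h·k2.
x=1.400000, y=0.360000:
  k1 = f(1.400000, 0.360000) = 1.136800
  k2 = f(1.585000, 0.570308) = 0.874963
  y ← 0.360000 + 0.37·0.874963 = 0.683736
y(1.77) ≈ 0.6837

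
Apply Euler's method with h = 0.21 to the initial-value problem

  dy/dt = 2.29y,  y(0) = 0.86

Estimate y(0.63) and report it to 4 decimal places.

2.7930

Euler: y_{n+1} = y_n + h·f(t_n, y_n).
t=0.000000, y=0.860000: f=1.969400 → y ← 0.860000 + 0.21·1.969400 = 1.273574
t=0.210000, y=1.273574: f=2.916484 → y ← 1.273574 + 0.21·2.916484 = 1.886036
t=0.420000, y=1.886036: f=4.319022 → y ← 1.886036 + 0.21·4.319022 = 2.793030
y(0.63) ≈ 2.7930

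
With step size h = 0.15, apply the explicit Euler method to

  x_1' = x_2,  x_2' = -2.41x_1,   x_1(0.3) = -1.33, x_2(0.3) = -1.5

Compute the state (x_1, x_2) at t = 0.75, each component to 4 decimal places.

-1.7764, 0.1603

Euler on (x_1,x_2): x_1_{n+1} = x_1_n + h·x_1', x_2_{n+1} = x_2_n + h·x_2'.
0.300000: (-1.330000, -1.500000); f=(-1.500000, 3.205300) → (-1.555000, -1.019205)
0.450000: (-1.555000, -1.019205); f=(-1.019205, 3.747550) → (-1.707881, -0.457072)
0.600000: (-1.707881, -0.457072); f=(-0.457072, 4.115993) → (-1.776442, 0.160326)
(x_1(0.75), x_2(0.75)) ≈ (-1.7764, 0.1603)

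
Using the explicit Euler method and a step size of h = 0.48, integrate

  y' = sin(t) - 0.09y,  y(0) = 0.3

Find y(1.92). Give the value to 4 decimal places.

1.3065

Euler: y_{n+1} = y_n + h·f(t_n, y_n).
t=0.000000, y=0.300000: f=-0.027000 → y ← 0.300000 + 0.48·(-0.027000) = 0.287040
t=0.480000, y=0.287040: f=0.435946 → y ← 0.287040 + 0.48·0.435946 = 0.496294
t=0.960000, y=0.496294: f=0.774525 → y ← 0.496294 + 0.48·0.774525 = 0.868066
t=1.440000, y=0.868066: f=0.913332 → y ← 0.868066 + 0.48·0.913332 = 1.306465
y(1.92) ≈ 1.3065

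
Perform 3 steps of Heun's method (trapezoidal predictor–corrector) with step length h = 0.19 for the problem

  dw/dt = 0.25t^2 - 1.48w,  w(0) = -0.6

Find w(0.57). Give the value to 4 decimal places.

Heun: k1 = f(t_n, w_n); k2 = f(t_n + h, w_n + h·k1); w_{n+1} = w_n + (h/2)·(k1 + k2).
t=0.000000, w=-0.600000:
  k1 = f(0.000000, -0.600000) = 0.888000
  k2 = f(0.190000, -0.431280) = 0.647319
  w ← -0.600000 + (0.19/2)·(0.888000 + 0.647319) = -0.454145
t=0.190000, w=-0.454145:
  k1 = f(0.190000, -0.454145) = 0.681159
  k2 = f(0.380000, -0.324724) = 0.516692
  w ← -0.454145 + (0.19/2)·(0.681159 + 0.516692) = -0.340349
t=0.380000, w=-0.340349:
  k1 = f(0.380000, -0.340349) = 0.539816
  k2 = f(0.570000, -0.237784) = 0.433145
  w ← -0.340349 + (0.19/2)·(0.539816 + 0.433145) = -0.247917
w(0.57) ≈ -0.2479

-0.2479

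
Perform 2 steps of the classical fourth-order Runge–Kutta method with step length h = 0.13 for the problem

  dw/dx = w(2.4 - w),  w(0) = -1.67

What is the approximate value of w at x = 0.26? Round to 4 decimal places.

-7.7437

RK4: k1 = f(x_n, w_n); k2 = f(x_n + h/2, w_n + (h/2)·k1); k3 = f(x_n + h/2, w_n + (h/2)·k2); k4 = f(x_n + h, w_n + h·k3); w_{n+1} = w_n + (h/6)·(k1 + 2k2 + 2k3 + k4).
x=0.000000, w=-1.670000:
  k1 = f(0.000000, -1.670000) = -6.796900
  k2 = f(0.065000, -2.111798) = -9.528009
  k3 = f(0.065000, -2.289321) = -10.735358
  k4 = f(0.130000, -3.065597) = -16.755314
  w ← -1.670000 + (0.13/6)·(k1 + 2k2 + 2k3 + k4) = -3.058377
x=0.130000, w=-3.058377:
  k1 = f(0.130000, -3.058377) = -16.693777
  k2 = f(0.195000, -4.143473) = -27.112701
  k3 = f(0.195000, -4.820703) = -34.808862
  k4 = f(0.260000, -7.583529) = -75.710387
  w ← -3.058377 + (0.13/6)·(k1 + 2k2 + 2k3 + k4) = -7.743735
w(0.26) ≈ -7.7437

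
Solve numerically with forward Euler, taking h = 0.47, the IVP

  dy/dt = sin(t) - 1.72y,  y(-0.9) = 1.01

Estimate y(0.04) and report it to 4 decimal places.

-0.2294

Euler: y_{n+1} = y_n + h·f(t_n, y_n).
t=-0.900000, y=1.010000: f=-2.520527 → y ← 1.010000 + 0.47·(-2.520527) = -0.174648
t=-0.430000, y=-0.174648: f=-0.116477 → y ← -0.174648 + 0.47·(-0.116477) = -0.229392
y(0.04) ≈ -0.2294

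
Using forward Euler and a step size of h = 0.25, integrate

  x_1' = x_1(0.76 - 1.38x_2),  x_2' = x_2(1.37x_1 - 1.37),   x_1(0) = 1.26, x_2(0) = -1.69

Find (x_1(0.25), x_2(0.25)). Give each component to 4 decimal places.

Euler on (x_1,x_2): x_1_{n+1} = x_1_n + h·x_1', x_2_{n+1} = x_2_n + h·x_2'.
0.000000: (1.260000, -1.690000); f=(3.896172, -0.601978) → (2.234043, -1.840494)
(x_1(0.25), x_2(0.25)) ≈ (2.2340, -1.8405)

2.2340, -1.8405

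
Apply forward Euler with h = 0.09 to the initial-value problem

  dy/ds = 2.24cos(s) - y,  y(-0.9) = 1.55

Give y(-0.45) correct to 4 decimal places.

Euler: y_{n+1} = y_n + h·f(s_n, y_n).
s=-0.900000, y=1.550000: f=-0.157594 → y ← 1.550000 + 0.09·(-0.157594) = 1.535817
s=-0.810000, y=1.535817: f=0.008660 → y ← 1.535817 + 0.09·0.008660 = 1.536596
s=-0.720000, y=1.536596: f=0.147449 → y ← 1.536596 + 0.09·0.147449 = 1.549866
s=-0.630000, y=1.549866: f=0.260115 → y ← 1.549866 + 0.09·0.260115 = 1.573277
s=-0.540000, y=1.573277: f=0.347991 → y ← 1.573277 + 0.09·0.347991 = 1.604596
y(-0.45) ≈ 1.6046

1.6046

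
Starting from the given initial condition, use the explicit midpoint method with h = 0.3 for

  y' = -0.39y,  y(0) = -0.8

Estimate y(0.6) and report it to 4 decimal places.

-0.6335

Midpoint: k1 = f(x_n, y_n); k2 = f(x_n + h/2, y_n + (h/2)·k1); y_{n+1} = y_n + h·k2.
x=0.000000, y=-0.800000:
  k1 = f(0.000000, -0.800000) = 0.312000
  k2 = f(0.150000, -0.753200) = 0.293748
  y ← -0.800000 + 0.3·0.293748 = -0.711876
x=0.300000, y=-0.711876:
  k1 = f(0.300000, -0.711876) = 0.277631
  k2 = f(0.450000, -0.670231) = 0.261390
  y ← -0.711876 + 0.3·0.261390 = -0.633459
y(0.6) ≈ -0.6335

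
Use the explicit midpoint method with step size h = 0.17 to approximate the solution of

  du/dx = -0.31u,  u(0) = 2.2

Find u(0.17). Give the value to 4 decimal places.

2.0871

Midpoint: k1 = f(x_n, u_n); k2 = f(x_n + h/2, u_n + (h/2)·k1); u_{n+1} = u_n + h·k2.
x=0.000000, u=2.200000:
  k1 = f(0.000000, 2.200000) = -0.682000
  k2 = f(0.085000, 2.142030) = -0.664029
  u ← 2.200000 + 0.17·(-0.664029) = 2.087115
u(0.17) ≈ 2.0871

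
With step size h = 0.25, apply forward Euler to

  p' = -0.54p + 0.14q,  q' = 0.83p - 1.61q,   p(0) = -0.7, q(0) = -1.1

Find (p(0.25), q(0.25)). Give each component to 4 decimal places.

-0.6440, -0.8025

Euler on (p,q): p_{n+1} = p_n + h·p', q_{n+1} = q_n + h·q'.
0.000000: (-0.700000, -1.100000); f=(0.224000, 1.190000) → (-0.644000, -0.802500)
(p(0.25), q(0.25)) ≈ (-0.6440, -0.8025)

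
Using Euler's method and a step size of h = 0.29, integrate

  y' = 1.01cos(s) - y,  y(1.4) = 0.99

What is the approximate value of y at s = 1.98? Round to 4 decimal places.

Euler: y_{n+1} = y_n + h·f(s_n, y_n).
s=1.400000, y=0.990000: f=-0.818333 → y ← 0.990000 + 0.29·(-0.818333) = 0.752683
s=1.690000, y=0.752683: f=-0.872794 → y ← 0.752683 + 0.29·(-0.872794) = 0.499573
y(1.98) ≈ 0.4996

0.4996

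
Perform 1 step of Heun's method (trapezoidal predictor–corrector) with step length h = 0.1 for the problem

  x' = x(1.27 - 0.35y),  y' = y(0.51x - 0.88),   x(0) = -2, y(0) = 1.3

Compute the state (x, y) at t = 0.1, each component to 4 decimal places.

-2.1790, 1.0721

Heun on (x,y): k1 = f(t_n, state_n); k2 = f(t_n + h, state_n + h·k1); state_{n+1} = state_n + (h/2)·(k1 + k2).
0.000000: (-2.000000, 1.300000)
  k1 = (-1.630000, -2.470000)
  predictor → (-2.163000, 1.053000)
  k2 = (-1.949836, -2.088236)
  → (-2.178992, 1.072088)
(x(0.1), y(0.1)) ≈ (-2.1790, 1.0721)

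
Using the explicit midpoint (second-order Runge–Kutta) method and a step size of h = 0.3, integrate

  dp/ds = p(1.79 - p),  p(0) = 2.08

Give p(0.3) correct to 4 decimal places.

Midpoint: k1 = f(s_n, p_n); k2 = f(s_n + h/2, p_n + (h/2)·k1); p_{n+1} = p_n + h·k2.
s=0.000000, p=2.080000:
  k1 = f(0.000000, 2.080000) = -0.603200
  k2 = f(0.150000, 1.989520) = -0.396949
  p ← 2.080000 + 0.3·(-0.396949) = 1.960915
p(0.3) ≈ 1.9609

1.9609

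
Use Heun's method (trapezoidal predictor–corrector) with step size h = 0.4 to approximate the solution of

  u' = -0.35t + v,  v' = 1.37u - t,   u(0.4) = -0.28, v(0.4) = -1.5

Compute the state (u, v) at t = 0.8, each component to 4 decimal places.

-1.0267, -2.0732

Heun on (u,v): k1 = f(t_n, state_n); k2 = f(t_n + h, state_n + h·k1); state_{n+1} = state_n + (h/2)·(k1 + k2).
0.400000: (-0.280000, -1.500000)
  k1 = (-1.640000, -0.783600)
  predictor → (-0.936000, -1.813440)
  k2 = (-2.093440, -2.082320)
  → (-1.026688, -2.073184)
(u(0.8), v(0.8)) ≈ (-1.0267, -2.0732)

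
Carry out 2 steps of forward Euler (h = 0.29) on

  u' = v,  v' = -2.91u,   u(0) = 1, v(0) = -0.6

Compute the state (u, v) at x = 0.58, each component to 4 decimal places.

Euler on (u,v): u_{n+1} = u_n + h·u', v_{n+1} = v_n + h·v'.
0.000000: (1.000000, -0.600000); f=(-0.600000, -2.910000) → (0.826000, -1.443900)
0.290000: (0.826000, -1.443900); f=(-1.443900, -2.403660) → (0.407269, -2.140961)
(u(0.58), v(0.58)) ≈ (0.4073, -2.1410)

0.4073, -2.1410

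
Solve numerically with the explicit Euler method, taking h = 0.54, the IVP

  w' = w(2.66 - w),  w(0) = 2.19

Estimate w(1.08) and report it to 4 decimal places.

2.6186

Euler: w_{n+1} = w_n + h·f(t_n, w_n).
t=0.000000, w=2.190000: f=1.029300 → w ← 2.190000 + 0.54·1.029300 = 2.745822
t=0.540000, w=2.745822: f=-0.235652 → w ← 2.745822 + 0.54·(-0.235652) = 2.618570
w(1.08) ≈ 2.6186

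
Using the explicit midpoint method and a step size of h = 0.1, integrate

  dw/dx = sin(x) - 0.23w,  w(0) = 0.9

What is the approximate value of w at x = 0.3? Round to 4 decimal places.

0.8838

Midpoint: k1 = f(x_n, w_n); k2 = f(x_n + h/2, w_n + (h/2)·k1); w_{n+1} = w_n + h·k2.
x=0.000000, w=0.900000:
  k1 = f(0.000000, 0.900000) = -0.207000
  k2 = f(0.050000, 0.889650) = -0.154640
  w ← 0.900000 + 0.1·(-0.154640) = 0.884536
x=0.100000, w=0.884536:
  k1 = f(0.100000, 0.884536) = -0.103610
  k2 = f(0.150000, 0.879355) = -0.052814
  w ← 0.884536 + 0.1·(-0.052814) = 0.879255
x=0.200000, w=0.879255:
  k1 = f(0.200000, 0.879255) = -0.003559
  k2 = f(0.250000, 0.879077) = 0.045216
  w ← 0.879255 + 0.1·0.045216 = 0.883776
w(0.3) ≈ 0.8838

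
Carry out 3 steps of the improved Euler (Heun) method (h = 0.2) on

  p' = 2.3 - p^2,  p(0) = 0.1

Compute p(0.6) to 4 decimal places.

1.1175

Heun: k1 = f(x_n, p_n); k2 = f(x_n + h, p_n + h·k1); p_{n+1} = p_n + (h/2)·(k1 + k2).
x=0.000000, p=0.100000:
  k1 = f(0.000000, 0.100000) = 2.290000
  k2 = f(0.200000, 0.558000) = 1.988636
  p ← 0.100000 + (0.2/2)·(2.290000 + 1.988636) = 0.527864
x=0.200000, p=0.527864:
  k1 = f(0.200000, 0.527864) = 2.021360
  k2 = f(0.400000, 0.932136) = 1.431123
  p ← 0.527864 + (0.2/2)·(2.021360 + 1.431123) = 0.873112
x=0.400000, p=0.873112:
  k1 = f(0.400000, 0.873112) = 1.537676
  k2 = f(0.600000, 1.180647) = 0.906073
  p ← 0.873112 + (0.2/2)·(1.537676 + 0.906073) = 1.117487
p(0.6) ≈ 1.1175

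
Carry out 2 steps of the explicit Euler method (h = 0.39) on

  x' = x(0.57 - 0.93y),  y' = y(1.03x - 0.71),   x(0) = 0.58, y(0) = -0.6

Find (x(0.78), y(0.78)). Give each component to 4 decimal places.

Euler on (x,y): x_{n+1} = x_n + h·x', y_{n+1} = y_n + h·y'.
0.000000: (0.580000, -0.600000); f=(0.654240, 0.067560) → (0.835154, -0.573652)
0.390000: (0.835154, -0.573652); f=(0.921589, -0.086167) → (1.194573, -0.607257)
(x(0.78), y(0.78)) ≈ (1.1946, -0.6073)

1.1946, -0.6073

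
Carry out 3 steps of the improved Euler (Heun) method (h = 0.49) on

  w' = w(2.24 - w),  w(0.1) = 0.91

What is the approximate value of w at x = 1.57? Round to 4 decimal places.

Heun: k1 = f(x_n, w_n); k2 = f(x_n + h, w_n + h·k1); w_{n+1} = w_n + (h/2)·(k1 + k2).
x=0.100000, w=0.910000:
  k1 = f(0.100000, 0.910000) = 1.210300
  k2 = f(0.590000, 1.503047) = 1.107675
  w ← 0.910000 + (0.49/2)·(1.210300 + 1.107675) = 1.477904
x=0.590000, w=1.477904:
  k1 = f(0.590000, 1.477904) = 1.126305
  k2 = f(1.080000, 2.029793) = 0.426676
  w ← 1.477904 + (0.49/2)·(1.126305 + 0.426676) = 1.858384
x=1.080000, w=1.858384:
  k1 = f(1.080000, 1.858384) = 0.709189
  k2 = f(1.570000, 2.205887) = 0.075250
  w ← 1.858384 + (0.49/2)·(0.709189 + 0.075250) = 2.050572
w(1.57) ≈ 2.0506

2.0506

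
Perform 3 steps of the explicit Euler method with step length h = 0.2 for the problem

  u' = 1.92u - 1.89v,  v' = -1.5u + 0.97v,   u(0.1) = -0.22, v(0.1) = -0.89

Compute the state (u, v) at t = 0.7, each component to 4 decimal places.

1.0360, -1.5586

Euler on (u,v): u_{n+1} = u_n + h·u', v_{n+1} = v_n + h·v'.
0.100000: (-0.220000, -0.890000); f=(1.259700, -0.533300) → (0.031940, -0.996660)
0.300000: (0.031940, -0.996660); f=(1.945012, -1.014670) → (0.420942, -1.199594)
0.500000: (0.420942, -1.199594); f=(3.075442, -1.795020) → (1.036031, -1.558598)
(u(0.7), v(0.7)) ≈ (1.0360, -1.5586)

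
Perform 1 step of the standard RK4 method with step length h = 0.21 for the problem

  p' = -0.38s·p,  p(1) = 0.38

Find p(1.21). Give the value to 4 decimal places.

0.3479

RK4: k1 = f(s_n, p_n); k2 = f(s_n + h/2, p_n + (h/2)·k1); k3 = f(s_n + h/2, p_n + (h/2)·k2); k4 = f(s_n + h, p_n + h·k3); p_{n+1} = p_n + (h/6)·(k1 + 2k2 + 2k3 + k4).
s=1.000000, p=0.380000:
  k1 = f(1.000000, 0.380000) = -0.144400
  k2 = f(1.105000, 0.364838) = -0.153195
  k3 = f(1.105000, 0.363914) = -0.152808
  k4 = f(1.210000, 0.347910) = -0.159969
  p ← 0.380000 + (0.21/6)·(k1 + 2k2 + 2k3 + k4) = 0.347927
p(1.21) ≈ 0.3479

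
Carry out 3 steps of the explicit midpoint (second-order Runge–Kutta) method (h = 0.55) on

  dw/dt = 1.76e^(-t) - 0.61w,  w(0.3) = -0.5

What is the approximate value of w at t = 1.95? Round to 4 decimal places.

Midpoint: k1 = f(t_n, w_n); k2 = f(t_n + h/2, w_n + (h/2)·k1); w_{n+1} = w_n + h·k2.
t=0.300000, w=-0.500000:
  k1 = f(0.300000, -0.500000) = 1.608840
  k2 = f(0.575000, -0.057569) = 1.025478
  w ← -0.500000 + 0.55·1.025478 = 0.064013
t=0.850000, w=0.064013:
  k1 = f(0.850000, 0.064013) = 0.713203
  k2 = f(1.125000, 0.260143) = 0.412701
  w ← 0.064013 + 0.55·0.412701 = 0.290998
t=1.400000, w=0.290998:
  k1 = f(1.400000, 0.290998) = 0.256502
  k2 = f(1.675000, 0.361536) = 0.109125
  w ← 0.290998 + 0.55·0.109125 = 0.351017
w(1.95) ≈ 0.3510

0.3510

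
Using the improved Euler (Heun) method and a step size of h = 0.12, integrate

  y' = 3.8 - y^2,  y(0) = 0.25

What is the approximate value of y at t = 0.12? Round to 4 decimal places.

Heun: k1 = f(t_n, y_n); k2 = f(t_n + h, y_n + h·k1); y_{n+1} = y_n + (h/2)·(k1 + k2).
t=0.000000, y=0.250000:
  k1 = f(0.000000, 0.250000) = 3.737500
  k2 = f(0.120000, 0.698500) = 3.312098
  y ← 0.250000 + (0.12/2)·(3.737500 + 3.312098) = 0.672976
y(0.12) ≈ 0.6730

0.6730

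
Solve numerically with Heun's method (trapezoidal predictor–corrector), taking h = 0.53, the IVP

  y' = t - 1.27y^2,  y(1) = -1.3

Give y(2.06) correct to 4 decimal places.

Heun: k1 = f(t_n, y_n); k2 = f(t_n + h, y_n + h·k1); y_{n+1} = y_n + (h/2)·(k1 + k2).
t=1.000000, y=-1.300000:
  k1 = f(1.000000, -1.300000) = -1.146300
  k2 = f(1.530000, -1.907539) = -3.091155
  y ← -1.300000 + (0.53/2)·(-1.146300 + (-3.091155)) = -2.422926
t=1.530000, y=-2.422926:
  k1 = f(1.530000, -2.422926) = -5.925622
  k2 = f(2.060000, -5.563506) = -37.249795
  y ← -2.422926 + (0.53/2)·(-5.925622 + (-37.249795)) = -13.864411
y(2.06) ≈ -13.8644

-13.8644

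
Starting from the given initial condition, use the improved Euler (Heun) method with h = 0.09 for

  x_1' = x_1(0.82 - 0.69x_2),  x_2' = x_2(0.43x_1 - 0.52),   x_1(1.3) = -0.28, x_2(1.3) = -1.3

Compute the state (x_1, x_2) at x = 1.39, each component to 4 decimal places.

-0.3259, -1.2262

Heun on (x_1,x_2): k1 = f(x_n, state_n); k2 = f(x_n + h, state_n + h·k1); state_{n+1} = state_n + (h/2)·(k1 + k2).
1.300000: (-0.280000, -1.300000)
  k1 = (-0.480760, 0.832520)
  predictor → (-0.323268, -1.225073)
  k2 = (-0.538339, 0.807330)
  → (-0.325859, -1.226207)
(x_1(1.39), x_2(1.39)) ≈ (-0.3259, -1.2262)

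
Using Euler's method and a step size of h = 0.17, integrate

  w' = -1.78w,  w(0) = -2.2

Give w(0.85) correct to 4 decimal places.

Euler: w_{n+1} = w_n + h·f(x_n, w_n).
x=0.000000, w=-2.200000: f=3.916000 → w ← -2.200000 + 0.17·3.916000 = -1.534280
x=0.170000, w=-1.534280: f=2.731018 → w ← -1.534280 + 0.17·2.731018 = -1.070007
x=0.340000, w=-1.070007: f=1.904612 → w ← -1.070007 + 0.17·1.904612 = -0.746223
x=0.510000, w=-0.746223: f=1.328277 → w ← -0.746223 + 0.17·1.328277 = -0.520416
x=0.680000, w=-0.520416: f=0.926340 → w ← -0.520416 + 0.17·0.926340 = -0.362938
w(0.85) ≈ -0.3629

-0.3629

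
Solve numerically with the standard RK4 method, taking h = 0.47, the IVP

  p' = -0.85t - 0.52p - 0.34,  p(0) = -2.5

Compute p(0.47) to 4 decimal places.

-2.1864

RK4: k1 = f(t_n, p_n); k2 = f(t_n + h/2, p_n + (h/2)·k1); k3 = f(t_n + h/2, p_n + (h/2)·k2); k4 = f(t_n + h, p_n + h·k3); p_{n+1} = p_n + (h/6)·(k1 + 2k2 + 2k3 + k4).
t=0.000000, p=-2.500000:
  k1 = f(0.000000, -2.500000) = 0.960000
  k2 = f(0.235000, -2.274400) = 0.642938
  k3 = f(0.235000, -2.348910) = 0.681683
  k4 = f(0.470000, -2.179609) = 0.393897
  p ← -2.500000 + (0.47/6)·(k1 + 2k2 + 2k3 + k4) = -2.186421
p(0.47) ≈ -2.1864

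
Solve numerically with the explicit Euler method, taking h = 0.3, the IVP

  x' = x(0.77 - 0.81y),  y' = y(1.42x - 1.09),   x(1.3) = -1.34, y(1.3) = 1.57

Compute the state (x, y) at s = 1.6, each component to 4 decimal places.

Euler on (x,y): x_{n+1} = x_n + h·x', y_{n+1} = y_n + h·y'.
1.300000: (-1.340000, 1.570000); f=(0.672278, -4.698696) → (-1.138317, 0.160391)
(x(1.6), y(1.6)) ≈ (-1.1383, 0.1604)

-1.1383, 0.1604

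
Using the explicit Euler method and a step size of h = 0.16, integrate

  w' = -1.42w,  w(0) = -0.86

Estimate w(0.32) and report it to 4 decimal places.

-0.5136

Euler: w_{n+1} = w_n + h·f(x_n, w_n).
x=0.000000, w=-0.860000: f=1.221200 → w ← -0.860000 + 0.16·1.221200 = -0.664608
x=0.160000, w=-0.664608: f=0.943743 → w ← -0.664608 + 0.16·0.943743 = -0.513609
w(0.32) ≈ -0.5136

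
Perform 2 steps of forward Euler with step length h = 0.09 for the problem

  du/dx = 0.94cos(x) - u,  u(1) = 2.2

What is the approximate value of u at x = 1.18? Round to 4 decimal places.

1.9025

Euler: u_{n+1} = u_n + h·f(x_n, u_n).
x=1.000000, u=2.200000: f=-1.692116 → u ← 2.200000 + 0.09·(-1.692116) = 2.047710
x=1.090000, u=2.047710: f=-1.612973 → u ← 2.047710 + 0.09·(-1.612973) = 1.902542
u(1.18) ≈ 1.9025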